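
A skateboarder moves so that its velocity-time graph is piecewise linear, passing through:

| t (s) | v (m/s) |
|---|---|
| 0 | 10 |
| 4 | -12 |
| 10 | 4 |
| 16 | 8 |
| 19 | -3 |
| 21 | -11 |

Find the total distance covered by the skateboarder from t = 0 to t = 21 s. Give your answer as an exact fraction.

Total distance travelled is ∫|v| dt — sum the magnitudes of each area piece.
0–4 s: v = 0 at t = 20/11 s; triangle areas 100/11 + 144/11 = 244/11 m
4–10 s: v = 0 at t = 8.5 s; triangle areas 27 + 3 = 30 m
10–16 s: |½(4 + 8)(6)| = 36 m
16–19 s: v = 0 at t = 200/11 s; triangle areas 96/11 + 27/22 = 219/22 m
19–21 s: |½(-3 + -11)(2)| = 14 m
Total distance = 2467/22 m

2467/22 m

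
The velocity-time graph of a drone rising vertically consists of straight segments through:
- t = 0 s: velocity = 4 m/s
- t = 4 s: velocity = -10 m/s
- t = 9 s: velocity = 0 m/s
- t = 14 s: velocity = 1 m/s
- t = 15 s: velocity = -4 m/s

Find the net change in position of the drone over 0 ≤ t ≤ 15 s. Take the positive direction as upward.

Net displacement equals the area under the velocity-time graph (areas below the axis count negative).
0–4 s: ½(4 + -10)(4) = -12 m
4–9 s: ½(-10 + 0)(5) = -25 m
9–14 s: ½(0 + 1)(5) = 2.5 m
14–15 s: ½(1 + -4)(1) = -1.5 m
Net displacement = -36 m

-36 m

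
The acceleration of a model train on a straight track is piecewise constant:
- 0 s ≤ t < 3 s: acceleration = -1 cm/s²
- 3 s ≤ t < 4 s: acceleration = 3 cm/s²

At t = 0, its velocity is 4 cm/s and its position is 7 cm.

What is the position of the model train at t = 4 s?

17 cm

On each constant-a segment, Δv = aΔt and Δx = v₀Δt + ½aΔt²; chain segment to segment.
0–3 s: v starts 4 cm/s; Δx = 4·3 + ½·-1·3² = 7.5 cm; v ends 1 cm/s.
3–4 s: v starts 1 cm/s; Δx = 1·1 + ½·3·1² = 2.5 cm; v ends 4 cm/s.
x(4) = 7 + Σ Δx = 17 cm.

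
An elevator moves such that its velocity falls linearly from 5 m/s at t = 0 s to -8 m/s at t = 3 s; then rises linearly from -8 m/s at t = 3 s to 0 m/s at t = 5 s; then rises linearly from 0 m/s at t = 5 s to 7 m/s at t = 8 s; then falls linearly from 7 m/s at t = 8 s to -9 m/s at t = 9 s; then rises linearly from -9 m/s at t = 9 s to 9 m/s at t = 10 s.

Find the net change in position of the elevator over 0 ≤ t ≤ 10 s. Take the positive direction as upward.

Net displacement equals the area under the velocity-time graph (areas below the axis count negative).
0–3 s: ½(5 + -8)(3) = -4.5 m
3–5 s: ½(-8 + 0)(2) = -8 m
5–8 s: ½(0 + 7)(3) = 10.5 m
8–9 s: ½(7 + -9)(1) = -1 m
9–10 s: ½(-9 + 9)(1) = 0 m
Net displacement = -3 m

-3 m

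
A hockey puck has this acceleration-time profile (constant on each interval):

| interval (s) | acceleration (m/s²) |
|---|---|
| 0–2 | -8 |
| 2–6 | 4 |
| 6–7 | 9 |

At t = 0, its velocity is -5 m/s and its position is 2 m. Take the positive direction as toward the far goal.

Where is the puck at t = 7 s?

-76.5 m

On each constant-a segment, Δv = aΔt and Δx = v₀Δt + ½aΔt²; chain segment to segment.
0–2 s: v starts -5 m/s; Δx = -5·2 + ½·-8·2² = -26 m; v ends -21 m/s.
2–6 s: v starts -21 m/s; Δx = -21·4 + ½·4·4² = -52 m; v ends -5 m/s.
6–7 s: v starts -5 m/s; Δx = -5·1 + ½·9·1² = -0.5 m; v ends 4 m/s.
x(7) = 2 + Σ Δx = -76.5 m.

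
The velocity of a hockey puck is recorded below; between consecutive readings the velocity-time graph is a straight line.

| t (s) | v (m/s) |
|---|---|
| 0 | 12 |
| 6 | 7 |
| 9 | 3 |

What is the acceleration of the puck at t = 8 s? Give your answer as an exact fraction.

-4/3 m/s²

Acceleration is the slope of the v-t graph on 6–9 s: (3 − 7)/(9 − 6) = -4/3 m/s².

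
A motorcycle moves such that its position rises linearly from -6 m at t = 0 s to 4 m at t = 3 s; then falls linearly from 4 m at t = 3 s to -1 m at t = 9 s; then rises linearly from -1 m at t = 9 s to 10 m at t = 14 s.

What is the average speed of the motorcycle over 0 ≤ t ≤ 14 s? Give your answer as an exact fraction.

13/7 m/s

Average speed = (total path length)/(elapsed time); on a piecewise-linear x-t graph the path length is Σ|Δx|.
0–3 s: |Δx| = |4 − -6| = 10 m
3–9 s: |Δx| = |-1 − 4| = 5 m
9–14 s: |Δx| = |10 − -1| = 11 m
Total path = 26 m; average speed = 26/14 = 13/7 m/s.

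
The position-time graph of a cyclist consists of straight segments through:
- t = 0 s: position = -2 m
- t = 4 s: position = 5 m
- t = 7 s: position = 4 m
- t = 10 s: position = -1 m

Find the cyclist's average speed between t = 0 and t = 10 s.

1.3 m/s

Average speed = (total path length)/(elapsed time); on a piecewise-linear x-t graph the path length is Σ|Δx|.
0–4 s: |Δx| = |5 − -2| = 7 m
4–7 s: |Δx| = |4 − 5| = 1 m
7–10 s: |Δx| = |-1 − 4| = 5 m
Total path = 13 m; average speed = 13/10 = 1.3 m/s.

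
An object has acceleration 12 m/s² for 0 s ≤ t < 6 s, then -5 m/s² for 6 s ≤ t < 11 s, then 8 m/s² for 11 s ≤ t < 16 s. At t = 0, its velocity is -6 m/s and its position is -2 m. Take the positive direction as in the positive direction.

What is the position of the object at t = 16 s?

On each constant-a segment, Δv = aΔt and Δx = v₀Δt + ½aΔt²; chain segment to segment.
0–6 s: v starts -6 m/s; Δx = -6·6 + ½·12·6² = 180 m; v ends 66 m/s.
6–11 s: v starts 66 m/s; Δx = 66·5 + ½·-5·5² = 267.5 m; v ends 41 m/s.
11–16 s: v starts 41 m/s; Δx = 41·5 + ½·8·5² = 305 m; v ends 81 m/s.
x(16) = -2 + Σ Δx = 750.5 m.

750.5 m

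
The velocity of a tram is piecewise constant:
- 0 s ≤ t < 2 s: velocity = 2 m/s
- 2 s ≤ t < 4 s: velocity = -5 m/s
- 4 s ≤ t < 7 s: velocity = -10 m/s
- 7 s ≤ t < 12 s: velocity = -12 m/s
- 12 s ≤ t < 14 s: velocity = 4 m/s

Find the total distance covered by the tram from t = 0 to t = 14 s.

112 m

Total distance travelled is ∫|v| dt — sum the magnitudes of each area piece.
0–2 s: |2| × 2 = 4 m
2–4 s: |-5| × 2 = 10 m
4–7 s: |-10| × 3 = 30 m
7–12 s: |-12| × 5 = 60 m
12–14 s: |4| × 2 = 8 m
Total distance = 112 m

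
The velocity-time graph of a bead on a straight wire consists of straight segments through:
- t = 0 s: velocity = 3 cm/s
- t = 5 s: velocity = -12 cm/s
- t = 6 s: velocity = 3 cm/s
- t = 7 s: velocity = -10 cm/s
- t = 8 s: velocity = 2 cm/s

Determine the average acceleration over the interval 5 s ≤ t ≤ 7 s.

Average acceleration = Δv/Δt = (-10 − -12)/(7 − 5) = 1 cm/s².

1 cm/s²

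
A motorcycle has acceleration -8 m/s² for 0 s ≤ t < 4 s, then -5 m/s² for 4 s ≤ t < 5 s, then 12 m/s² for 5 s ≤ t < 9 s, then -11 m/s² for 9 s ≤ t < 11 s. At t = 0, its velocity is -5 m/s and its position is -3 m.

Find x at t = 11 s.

-208.5 m

On each constant-a segment, Δv = aΔt and Δx = v₀Δt + ½aΔt²; chain segment to segment.
0–4 s: v starts -5 m/s; Δx = -5·4 + ½·-8·4² = -84 m; v ends -37 m/s.
4–5 s: v starts -37 m/s; Δx = -37·1 + ½·-5·1² = -39.5 m; v ends -42 m/s.
5–9 s: v starts -42 m/s; Δx = -42·4 + ½·12·4² = -72 m; v ends 6 m/s.
9–11 s: v starts 6 m/s; Δx = 6·2 + ½·-11·2² = -10 m; v ends -16 m/s.
x(11) = -3 + Σ Δx = -208.5 m.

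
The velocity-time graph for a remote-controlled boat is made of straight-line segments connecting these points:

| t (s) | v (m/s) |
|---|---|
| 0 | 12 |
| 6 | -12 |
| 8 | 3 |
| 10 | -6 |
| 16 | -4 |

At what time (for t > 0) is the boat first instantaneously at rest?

t = 3 s

v changes sign on 0–6 s (from 12 to -12); the graph is linear there, so v = 0 at t = 0 + (-12)·(6 − 0)/(-12 − 12) = 3 s.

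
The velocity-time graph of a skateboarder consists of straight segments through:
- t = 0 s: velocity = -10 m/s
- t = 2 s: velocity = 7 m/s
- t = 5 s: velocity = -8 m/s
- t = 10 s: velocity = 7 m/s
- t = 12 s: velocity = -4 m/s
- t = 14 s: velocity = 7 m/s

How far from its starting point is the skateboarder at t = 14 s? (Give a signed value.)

Net displacement equals the area under the velocity-time graph (areas below the axis count negative).
0–2 s: ½(-10 + 7)(2) = -3 m
2–5 s: ½(7 + -8)(3) = -1.5 m
5–10 s: ½(-8 + 7)(5) = -2.5 m
10–12 s: ½(7 + -4)(2) = 3 m
12–14 s: ½(-4 + 7)(2) = 3 m
Net displacement = -1 m

-1 m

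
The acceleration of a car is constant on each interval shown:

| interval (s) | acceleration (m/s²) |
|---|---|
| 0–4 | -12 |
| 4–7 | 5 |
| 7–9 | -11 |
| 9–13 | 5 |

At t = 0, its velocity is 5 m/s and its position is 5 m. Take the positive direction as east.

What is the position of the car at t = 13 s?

On each constant-a segment, Δv = aΔt and Δx = v₀Δt + ½aΔt²; chain segment to segment.
0–4 s: v starts 5 m/s; Δx = 5·4 + ½·-12·4² = -76 m; v ends -43 m/s.
4–7 s: v starts -43 m/s; Δx = -43·3 + ½·5·3² = -106.5 m; v ends -28 m/s.
7–9 s: v starts -28 m/s; Δx = -28·2 + ½·-11·2² = -78 m; v ends -50 m/s.
9–13 s: v starts -50 m/s; Δx = -50·4 + ½·5·4² = -160 m; v ends -30 m/s.
x(13) = 5 + Σ Δx = -415.5 m.

-415.5 m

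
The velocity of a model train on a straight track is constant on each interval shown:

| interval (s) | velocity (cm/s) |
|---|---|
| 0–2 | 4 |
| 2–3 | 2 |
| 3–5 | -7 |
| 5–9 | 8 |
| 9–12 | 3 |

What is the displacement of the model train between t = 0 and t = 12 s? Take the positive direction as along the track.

37 cm

Net displacement equals the area under the velocity-time graph (areas below the axis count negative).
0–2 s: 4 × 2 = 8 cm
2–3 s: 2 × 1 = 2 cm
3–5 s: -7 × 2 = -14 cm
5–9 s: 8 × 4 = 32 cm
9–12 s: 3 × 3 = 9 cm
Net displacement = 37 cm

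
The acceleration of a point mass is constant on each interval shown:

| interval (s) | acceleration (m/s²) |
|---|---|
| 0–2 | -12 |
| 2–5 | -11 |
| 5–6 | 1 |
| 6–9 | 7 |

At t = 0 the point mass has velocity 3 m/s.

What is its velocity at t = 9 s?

Δv equals the area under the a-t graph; then v = v₀ + Δv.
0–2 s: -12 × 2 = -24 m/s
2–5 s: -11 × 3 = -33 m/s
5–6 s: 1 × 1 = 1 m/s
6–9 s: 7 × 3 = 21 m/s
Δv = -35 m/s, so v(9) = 3 + (-35) = -32 m/s.

-32 m/s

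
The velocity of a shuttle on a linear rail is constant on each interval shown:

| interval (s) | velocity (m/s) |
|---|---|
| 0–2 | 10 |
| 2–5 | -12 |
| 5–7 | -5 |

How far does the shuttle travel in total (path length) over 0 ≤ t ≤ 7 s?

Distance (not displacement) is the total path length: add the absolute areas under v-t.
0–2 s: |10| × 2 = 20 m
2–5 s: |-12| × 3 = 36 m
5–7 s: |-5| × 2 = 10 m
Total distance = 66 m

66 m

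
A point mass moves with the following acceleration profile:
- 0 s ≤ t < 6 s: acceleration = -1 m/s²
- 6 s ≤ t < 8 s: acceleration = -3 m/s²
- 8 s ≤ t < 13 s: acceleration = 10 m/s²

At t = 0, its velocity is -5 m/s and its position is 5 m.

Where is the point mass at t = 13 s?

-31 m

On each constant-a segment, Δv = aΔt and Δx = v₀Δt + ½aΔt²; chain segment to segment.
0–6 s: v starts -5 m/s; Δx = -5·6 + ½·-1·6² = -48 m; v ends -11 m/s.
6–8 s: v starts -11 m/s; Δx = -11·2 + ½·-3·2² = -28 m; v ends -17 m/s.
8–13 s: v starts -17 m/s; Δx = -17·5 + ½·10·5² = 40 m; v ends 33 m/s.
x(13) = 5 + Σ Δx = -31 m.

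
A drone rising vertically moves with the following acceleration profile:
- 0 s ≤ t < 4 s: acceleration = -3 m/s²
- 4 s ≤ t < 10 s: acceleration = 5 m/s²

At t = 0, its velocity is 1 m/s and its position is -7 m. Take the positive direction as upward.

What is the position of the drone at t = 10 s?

-3 m

On each constant-a segment, Δv = aΔt and Δx = v₀Δt + ½aΔt²; chain segment to segment.
0–4 s: v starts 1 m/s; Δx = 1·4 + ½·-3·4² = -20 m; v ends -11 m/s.
4–10 s: v starts -11 m/s; Δx = -11·6 + ½·5·6² = 24 m; v ends 19 m/s.
x(10) = -7 + Σ Δx = -3 m.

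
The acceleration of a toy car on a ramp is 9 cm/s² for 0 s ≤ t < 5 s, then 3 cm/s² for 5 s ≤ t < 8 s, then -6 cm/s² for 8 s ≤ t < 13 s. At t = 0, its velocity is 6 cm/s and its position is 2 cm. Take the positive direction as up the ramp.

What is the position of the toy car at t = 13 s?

536 cm

On each constant-a segment, Δv = aΔt and Δx = v₀Δt + ½aΔt²; chain segment to segment.
0–5 s: v starts 6 cm/s; Δx = 6·5 + ½·9·5² = 142.5 cm; v ends 51 cm/s.
5–8 s: v starts 51 cm/s; Δx = 51·3 + ½·3·3² = 166.5 cm; v ends 60 cm/s.
8–13 s: v starts 60 cm/s; Δx = 60·5 + ½·-6·5² = 225 cm; v ends 30 cm/s.
x(13) = 2 + Σ Δx = 536 cm.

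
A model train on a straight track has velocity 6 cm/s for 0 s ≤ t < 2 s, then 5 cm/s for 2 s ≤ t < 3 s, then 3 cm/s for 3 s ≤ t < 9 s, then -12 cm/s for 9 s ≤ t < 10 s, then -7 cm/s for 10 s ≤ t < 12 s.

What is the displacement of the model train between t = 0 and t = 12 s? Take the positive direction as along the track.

9 cm

Displacement is the signed area under the v-t curve.
0–2 s: 6 × 2 = 12 cm
2–3 s: 5 × 1 = 5 cm
3–9 s: 3 × 6 = 18 cm
9–10 s: -12 × 1 = -12 cm
10–12 s: -7 × 2 = -14 cm
Net displacement = 9 cm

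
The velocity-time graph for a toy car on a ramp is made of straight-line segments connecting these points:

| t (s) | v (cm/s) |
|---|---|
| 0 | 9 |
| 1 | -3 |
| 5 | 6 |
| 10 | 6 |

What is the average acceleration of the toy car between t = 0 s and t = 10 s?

-0.3 cm/s²

Average acceleration = Δv/Δt = (6 − 9)/(10 − 0) = -0.3 cm/s².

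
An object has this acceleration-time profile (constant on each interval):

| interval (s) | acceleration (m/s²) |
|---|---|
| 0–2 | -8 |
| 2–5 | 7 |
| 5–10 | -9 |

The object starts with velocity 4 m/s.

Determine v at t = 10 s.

Δv equals the area under the a-t graph; then v = v₀ + Δv.
0–2 s: -8 × 2 = -16 m/s
2–5 s: 7 × 3 = 21 m/s
5–10 s: -9 × 5 = -45 m/s
Δv = -40 m/s, so v(10) = 4 + (-40) = -36 m/s.

-36 m/s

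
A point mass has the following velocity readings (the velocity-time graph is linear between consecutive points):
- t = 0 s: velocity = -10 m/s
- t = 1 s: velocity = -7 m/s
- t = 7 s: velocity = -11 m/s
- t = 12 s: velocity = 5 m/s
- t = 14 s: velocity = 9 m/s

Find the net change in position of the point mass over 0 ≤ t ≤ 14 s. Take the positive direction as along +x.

-63.5 m

Net displacement equals the area under the velocity-time graph (areas below the axis count negative).
0–1 s: ½(-10 + -7)(1) = -8.5 m
1–7 s: ½(-7 + -11)(6) = -54 m
7–12 s: ½(-11 + 5)(5) = -15 m
12–14 s: ½(5 + 9)(2) = 14 m
Net displacement = -63.5 m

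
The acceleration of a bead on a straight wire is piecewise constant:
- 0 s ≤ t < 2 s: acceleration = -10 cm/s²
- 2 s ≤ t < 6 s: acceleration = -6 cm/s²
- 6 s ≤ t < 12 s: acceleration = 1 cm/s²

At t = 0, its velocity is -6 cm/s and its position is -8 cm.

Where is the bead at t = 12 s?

-474 cm

On each constant-a segment, Δv = aΔt and Δx = v₀Δt + ½aΔt²; chain segment to segment.
0–2 s: v starts -6 cm/s; Δx = -6·2 + ½·-10·2² = -32 cm; v ends -26 cm/s.
2–6 s: v starts -26 cm/s; Δx = -26·4 + ½·-6·4² = -152 cm; v ends -50 cm/s.
6–12 s: v starts -50 cm/s; Δx = -50·6 + ½·1·6² = -282 cm; v ends -44 cm/s.
x(12) = -8 + Σ Δx = -474 cm.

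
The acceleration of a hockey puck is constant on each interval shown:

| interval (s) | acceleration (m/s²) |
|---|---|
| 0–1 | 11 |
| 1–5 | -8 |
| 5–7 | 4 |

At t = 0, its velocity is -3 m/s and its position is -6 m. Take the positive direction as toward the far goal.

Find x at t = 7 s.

On each constant-a segment, Δv = aΔt and Δx = v₀Δt + ½aΔt²; chain segment to segment.
0–1 s: v starts -3 m/s; Δx = -3·1 + ½·11·1² = 2.5 m; v ends 8 m/s.
1–5 s: v starts 8 m/s; Δx = 8·4 + ½·-8·4² = -32 m; v ends -24 m/s.
5–7 s: v starts -24 m/s; Δx = -24·2 + ½·4·2² = -40 m; v ends -16 m/s.
x(7) = -6 + Σ Δx = -75.5 m.

-75.5 m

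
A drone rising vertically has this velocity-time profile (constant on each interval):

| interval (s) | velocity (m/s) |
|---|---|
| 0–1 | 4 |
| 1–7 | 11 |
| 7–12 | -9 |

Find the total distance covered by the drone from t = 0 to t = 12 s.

115 m

Distance (not displacement) is the total path length: add the absolute areas under v-t.
0–1 s: |4| × 1 = 4 m
1–7 s: |11| × 6 = 66 m
7–12 s: |-9| × 5 = 45 m
Total distance = 115 m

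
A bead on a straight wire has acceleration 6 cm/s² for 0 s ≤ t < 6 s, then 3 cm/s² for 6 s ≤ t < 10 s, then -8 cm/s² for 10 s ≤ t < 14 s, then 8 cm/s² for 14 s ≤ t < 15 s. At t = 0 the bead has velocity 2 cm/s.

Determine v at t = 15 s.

Δv equals the area under the a-t graph; then v = v₀ + Δv.
0–6 s: 6 × 6 = 36 cm/s
6–10 s: 3 × 4 = 12 cm/s
10–14 s: -8 × 4 = -32 cm/s
14–15 s: 8 × 1 = 8 cm/s
Δv = 24 cm/s, so v(15) = 2 + (24) = 26 cm/s.

26 cm/s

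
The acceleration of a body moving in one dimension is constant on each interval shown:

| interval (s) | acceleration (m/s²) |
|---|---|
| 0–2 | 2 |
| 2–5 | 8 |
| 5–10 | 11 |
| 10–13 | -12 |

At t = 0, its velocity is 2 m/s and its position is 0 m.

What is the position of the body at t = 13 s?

550.5 m

On each constant-a segment, Δv = aΔt and Δx = v₀Δt + ½aΔt²; chain segment to segment.
0–2 s: v starts 2 m/s; Δx = 2·2 + ½·2·2² = 8 m; v ends 6 m/s.
2–5 s: v starts 6 m/s; Δx = 6·3 + ½·8·3² = 54 m; v ends 30 m/s.
5–10 s: v starts 30 m/s; Δx = 30·5 + ½·11·5² = 287.5 m; v ends 85 m/s.
10–13 s: v starts 85 m/s; Δx = 85·3 + ½·-12·3² = 201 m; v ends 49 m/s.
x(13) = 0 + Σ Δx = 550.5 m.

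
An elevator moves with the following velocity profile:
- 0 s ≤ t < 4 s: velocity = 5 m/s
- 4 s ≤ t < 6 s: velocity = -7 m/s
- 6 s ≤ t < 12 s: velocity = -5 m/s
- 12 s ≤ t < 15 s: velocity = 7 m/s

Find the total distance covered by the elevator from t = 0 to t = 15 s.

Total distance travelled is ∫|v| dt — sum the magnitudes of each area piece.
0–4 s: |5| × 4 = 20 m
4–6 s: |-7| × 2 = 14 m
6–12 s: |-5| × 6 = 30 m
12–15 s: |7| × 3 = 21 m
Total distance = 85 m

85 m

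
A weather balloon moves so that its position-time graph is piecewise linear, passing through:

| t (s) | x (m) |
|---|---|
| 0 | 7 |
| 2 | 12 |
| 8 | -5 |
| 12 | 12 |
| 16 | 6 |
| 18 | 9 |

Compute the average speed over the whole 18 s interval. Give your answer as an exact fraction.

Average speed = (total path length)/(elapsed time); on a piecewise-linear x-t graph the path length is Σ|Δx|.
0–2 s: |Δx| = |12 − 7| = 5 m
2–8 s: |Δx| = |-5 − 12| = 17 m
8–12 s: |Δx| = |12 − -5| = 17 m
12–16 s: |Δx| = |6 − 12| = 6 m
16–18 s: |Δx| = |9 − 6| = 3 m
Total path = 48 m; average speed = 48/18 = 8/3 m/s.

8/3 m/s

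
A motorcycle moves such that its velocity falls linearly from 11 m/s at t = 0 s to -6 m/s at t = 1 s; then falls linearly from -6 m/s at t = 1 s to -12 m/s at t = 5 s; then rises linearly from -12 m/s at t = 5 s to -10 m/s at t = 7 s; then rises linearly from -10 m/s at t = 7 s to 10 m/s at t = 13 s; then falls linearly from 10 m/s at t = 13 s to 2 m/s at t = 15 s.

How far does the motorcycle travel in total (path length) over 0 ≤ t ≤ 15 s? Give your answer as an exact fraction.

Distance (not displacement) is the total path length: add the absolute areas under v-t.
0–1 s: v = 0 at t = 11/17 s; triangle areas 121/34 + 18/17 = 157/34 m
1–5 s: |½(-6 + -12)(4)| = 36 m
5–7 s: |½(-12 + -10)(2)| = 22 m
7–13 s: v = 0 at t = 10 s; triangle areas 15 + 15 = 30 m
13–15 s: |½(10 + 2)(2)| = 12 m
Total distance = 3557/34 m

3557/34 m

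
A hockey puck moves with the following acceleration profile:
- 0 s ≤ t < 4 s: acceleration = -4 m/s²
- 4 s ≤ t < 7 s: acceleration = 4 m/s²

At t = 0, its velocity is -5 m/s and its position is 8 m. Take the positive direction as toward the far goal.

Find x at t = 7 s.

On each constant-a segment, Δv = aΔt and Δx = v₀Δt + ½aΔt²; chain segment to segment.
0–4 s: v starts -5 m/s; Δx = -5·4 + ½·-4·4² = -52 m; v ends -21 m/s.
4–7 s: v starts -21 m/s; Δx = -21·3 + ½·4·3² = -45 m; v ends -9 m/s.
x(7) = 8 + Σ Δx = -89 m.

-89 m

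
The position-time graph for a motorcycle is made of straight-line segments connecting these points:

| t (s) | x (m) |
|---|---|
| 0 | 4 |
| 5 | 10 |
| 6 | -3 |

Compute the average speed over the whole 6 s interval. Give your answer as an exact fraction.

19/6 m/s

Average speed = (total path length)/(elapsed time); on a piecewise-linear x-t graph the path length is Σ|Δx|.
0–5 s: |Δx| = |10 − 4| = 6 m
5–6 s: |Δx| = |-3 − 10| = 13 m
Total path = 19 m; average speed = 19/6 = 19/6 m/s.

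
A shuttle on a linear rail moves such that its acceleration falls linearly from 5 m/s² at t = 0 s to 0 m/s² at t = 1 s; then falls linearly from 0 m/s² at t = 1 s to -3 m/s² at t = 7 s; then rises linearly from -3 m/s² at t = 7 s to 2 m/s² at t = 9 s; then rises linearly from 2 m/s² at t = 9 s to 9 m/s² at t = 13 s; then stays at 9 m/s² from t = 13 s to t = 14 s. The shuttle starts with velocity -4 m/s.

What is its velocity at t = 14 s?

Δv equals the area under the a-t graph; then v = v₀ + Δv.
0–1 s: ½(5 + 0)(1) = 2.5 m/s
1–7 s: ½(0 + -3)(6) = -9 m/s
7–9 s: ½(-3 + 2)(2) = -1 m/s
9–13 s: ½(2 + 9)(4) = 22 m/s
13–14 s: 9 × 1 = 9 m/s
Δv = 23.5 m/s, so v(14) = -4 + (23.5) = 19.5 m/s.

19.5 m/s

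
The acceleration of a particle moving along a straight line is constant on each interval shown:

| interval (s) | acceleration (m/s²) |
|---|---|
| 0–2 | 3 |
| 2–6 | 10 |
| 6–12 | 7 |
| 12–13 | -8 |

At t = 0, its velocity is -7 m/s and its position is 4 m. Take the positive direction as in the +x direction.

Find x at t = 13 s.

509 m

On each constant-a segment, Δv = aΔt and Δx = v₀Δt + ½aΔt²; chain segment to segment.
0–2 s: v starts -7 m/s; Δx = -7·2 + ½·3·2² = -8 m; v ends -1 m/s.
2–6 s: v starts -1 m/s; Δx = -1·4 + ½·10·4² = 76 m; v ends 39 m/s.
6–12 s: v starts 39 m/s; Δx = 39·6 + ½·7·6² = 360 m; v ends 81 m/s.
12–13 s: v starts 81 m/s; Δx = 81·1 + ½·-8·1² = 77 m; v ends 73 m/s.
x(13) = 4 + Σ Δx = 509 m.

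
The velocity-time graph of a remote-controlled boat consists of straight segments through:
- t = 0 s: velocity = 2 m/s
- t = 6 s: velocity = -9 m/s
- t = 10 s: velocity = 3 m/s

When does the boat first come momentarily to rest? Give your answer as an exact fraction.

t = 12/11 s

v changes sign on 0–6 s (from 2 to -9); the graph is linear there, so v = 0 at t = 0 + (-2)·(6 − 0)/(-9 − 2) = 12/11 s.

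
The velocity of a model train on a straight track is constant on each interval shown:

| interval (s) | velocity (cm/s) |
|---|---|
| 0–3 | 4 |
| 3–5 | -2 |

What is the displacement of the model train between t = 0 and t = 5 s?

8 cm

Displacement is the signed area under the v-t curve.
0–3 s: 4 × 3 = 12 cm
3–5 s: -2 × 2 = -4 cm
Net displacement = 8 cm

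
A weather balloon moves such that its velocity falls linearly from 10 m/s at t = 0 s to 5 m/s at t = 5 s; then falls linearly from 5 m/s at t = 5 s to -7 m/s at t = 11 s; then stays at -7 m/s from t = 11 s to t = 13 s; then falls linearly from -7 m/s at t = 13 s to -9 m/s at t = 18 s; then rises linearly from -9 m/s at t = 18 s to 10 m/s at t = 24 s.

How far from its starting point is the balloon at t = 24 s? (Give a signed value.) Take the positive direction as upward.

-19.5 m

Displacement is the signed area under the v-t curve.
0–5 s: ½(10 + 5)(5) = 37.5 m
5–11 s: ½(5 + -7)(6) = -6 m
11–13 s: -7 × 2 = -14 m
13–18 s: ½(-7 + -9)(5) = -40 m
18–24 s: ½(-9 + 10)(6) = 3 m
Net displacement = -19.5 m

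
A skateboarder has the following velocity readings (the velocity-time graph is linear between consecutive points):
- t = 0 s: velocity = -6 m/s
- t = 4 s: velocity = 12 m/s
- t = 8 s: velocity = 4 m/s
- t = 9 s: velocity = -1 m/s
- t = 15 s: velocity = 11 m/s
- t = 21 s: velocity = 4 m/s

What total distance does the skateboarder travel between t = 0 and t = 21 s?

129.2 m

Distance (not displacement) is the total path length: add the absolute areas under v-t.
0–4 s: v = 0 at t = 4/3 s; triangle areas 4 + 16 = 20 m
4–8 s: |½(12 + 4)(4)| = 32 m
8–9 s: v = 0 at t = 8.8 s; triangle areas 1.6 + 0.1 = 1.7 m
9–15 s: v = 0 at t = 9.5 s; triangle areas 0.25 + 30.25 = 30.5 m
15–21 s: |½(11 + 4)(6)| = 45 m
Total distance = 129.2 m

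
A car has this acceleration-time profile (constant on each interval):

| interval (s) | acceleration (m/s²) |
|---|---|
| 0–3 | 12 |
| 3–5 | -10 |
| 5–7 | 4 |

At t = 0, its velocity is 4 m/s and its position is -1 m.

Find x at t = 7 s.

173 m

On each constant-a segment, Δv = aΔt and Δx = v₀Δt + ½aΔt²; chain segment to segment.
0–3 s: v starts 4 m/s; Δx = 4·3 + ½·12·3² = 66 m; v ends 40 m/s.
3–5 s: v starts 40 m/s; Δx = 40·2 + ½·-10·2² = 60 m; v ends 20 m/s.
5–7 s: v starts 20 m/s; Δx = 20·2 + ½·4·2² = 48 m; v ends 28 m/s.
x(7) = -1 + Σ Δx = 173 m.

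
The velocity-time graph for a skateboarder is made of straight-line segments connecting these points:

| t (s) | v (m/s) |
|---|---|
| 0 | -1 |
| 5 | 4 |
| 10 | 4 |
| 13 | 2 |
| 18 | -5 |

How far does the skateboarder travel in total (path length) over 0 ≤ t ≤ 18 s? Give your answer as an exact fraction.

Total distance travelled is ∫|v| dt — sum the magnitudes of each area piece.
0–5 s: v = 0 at t = 1 s; triangle areas 0.5 + 8 = 8.5 m
5–10 s: |4| × 5 = 20 m
10–13 s: |½(4 + 2)(3)| = 9 m
13–18 s: v = 0 at t = 101/7 s; triangle areas 10/7 + 125/14 = 145/14 m
Total distance = 335/7 m

335/7 m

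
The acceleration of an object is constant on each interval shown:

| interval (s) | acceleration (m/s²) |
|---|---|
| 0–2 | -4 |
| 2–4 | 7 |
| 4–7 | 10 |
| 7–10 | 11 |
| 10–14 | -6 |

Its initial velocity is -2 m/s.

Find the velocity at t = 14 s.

43 m/s

Δv equals the area under the a-t graph; then v = v₀ + Δv.
0–2 s: -4 × 2 = -8 m/s
2–4 s: 7 × 2 = 14 m/s
4–7 s: 10 × 3 = 30 m/s
7–10 s: 11 × 3 = 33 m/s
10–14 s: -6 × 4 = -24 m/s
Δv = 45 m/s, so v(14) = -2 + (45) = 43 m/s.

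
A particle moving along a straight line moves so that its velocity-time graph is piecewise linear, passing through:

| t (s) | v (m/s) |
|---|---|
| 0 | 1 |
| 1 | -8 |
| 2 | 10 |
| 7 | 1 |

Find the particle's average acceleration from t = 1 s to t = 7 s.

Average acceleration = Δv/Δt = (1 − -8)/(7 − 1) = 1.5 m/s².

1.5 m/s²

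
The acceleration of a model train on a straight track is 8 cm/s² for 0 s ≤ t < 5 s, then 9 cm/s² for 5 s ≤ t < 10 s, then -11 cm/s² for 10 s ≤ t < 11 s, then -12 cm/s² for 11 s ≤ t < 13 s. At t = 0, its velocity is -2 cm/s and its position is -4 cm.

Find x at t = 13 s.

586 cm

On each constant-a segment, Δv = aΔt and Δx = v₀Δt + ½aΔt²; chain segment to segment.
0–5 s: v starts -2 cm/s; Δx = -2·5 + ½·8·5² = 90 cm; v ends 38 cm/s.
5–10 s: v starts 38 cm/s; Δx = 38·5 + ½·9·5² = 302.5 cm; v ends 83 cm/s.
10–11 s: v starts 83 cm/s; Δx = 83·1 + ½·-11·1² = 77.5 cm; v ends 72 cm/s.
11–13 s: v starts 72 cm/s; Δx = 72·2 + ½·-12·2² = 120 cm; v ends 48 cm/s.
x(13) = -4 + Σ Δx = 586 cm.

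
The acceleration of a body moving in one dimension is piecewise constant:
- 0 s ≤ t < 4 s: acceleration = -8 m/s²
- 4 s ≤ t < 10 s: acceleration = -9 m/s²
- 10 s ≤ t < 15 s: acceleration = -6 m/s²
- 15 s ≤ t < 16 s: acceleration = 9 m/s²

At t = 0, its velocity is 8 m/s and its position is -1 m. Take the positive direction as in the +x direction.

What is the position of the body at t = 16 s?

-907.5 m

On each constant-a segment, Δv = aΔt and Δx = v₀Δt + ½aΔt²; chain segment to segment.
0–4 s: v starts 8 m/s; Δx = 8·4 + ½·-8·4² = -32 m; v ends -24 m/s.
4–10 s: v starts -24 m/s; Δx = -24·6 + ½·-9·6² = -306 m; v ends -78 m/s.
10–15 s: v starts -78 m/s; Δx = -78·5 + ½·-6·5² = -465 m; v ends -108 m/s.
15–16 s: v starts -108 m/s; Δx = -108·1 + ½·9·1² = -103.5 m; v ends -99 m/s.
x(16) = -1 + Σ Δx = -907.5 m.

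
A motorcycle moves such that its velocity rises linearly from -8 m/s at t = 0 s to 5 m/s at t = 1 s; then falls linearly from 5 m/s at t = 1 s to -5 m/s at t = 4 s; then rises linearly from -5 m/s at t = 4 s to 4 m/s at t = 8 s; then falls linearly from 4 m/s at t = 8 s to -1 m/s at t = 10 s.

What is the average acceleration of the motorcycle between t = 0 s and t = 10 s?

Average acceleration = Δv/Δt = (-1 − -8)/(10 − 0) = 0.7 m/s².

0.7 m/s²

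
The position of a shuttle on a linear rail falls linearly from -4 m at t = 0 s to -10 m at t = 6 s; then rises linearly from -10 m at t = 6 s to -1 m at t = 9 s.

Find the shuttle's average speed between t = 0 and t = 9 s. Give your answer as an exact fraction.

5/3 m/s

Average speed = (total path length)/(elapsed time); on a piecewise-linear x-t graph the path length is Σ|Δx|.
0–6 s: |Δx| = |-10 − -4| = 6 m
6–9 s: |Δx| = |-1 − -10| = 9 m
Total path = 15 m; average speed = 15/9 = 5/3 m/s.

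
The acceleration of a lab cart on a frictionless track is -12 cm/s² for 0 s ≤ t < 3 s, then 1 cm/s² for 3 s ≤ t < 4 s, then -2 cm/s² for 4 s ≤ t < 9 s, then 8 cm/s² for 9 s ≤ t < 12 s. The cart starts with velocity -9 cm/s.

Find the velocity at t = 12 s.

-30 cm/s

Δv equals the area under the a-t graph; then v = v₀ + Δv.
0–3 s: -12 × 3 = -36 cm/s
3–4 s: 1 × 1 = 1 cm/s
4–9 s: -2 × 5 = -10 cm/s
9–12 s: 8 × 3 = 24 cm/s
Δv = -21 cm/s, so v(12) = -9 + (-21) = -30 cm/s.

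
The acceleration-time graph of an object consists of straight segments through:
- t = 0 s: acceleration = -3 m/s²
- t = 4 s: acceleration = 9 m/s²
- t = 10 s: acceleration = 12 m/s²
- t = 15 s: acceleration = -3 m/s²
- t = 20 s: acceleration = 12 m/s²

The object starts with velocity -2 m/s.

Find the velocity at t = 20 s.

Δv equals the area under the a-t graph; then v = v₀ + Δv.
0–4 s: ½(-3 + 9)(4) = 12 m/s
4–10 s: ½(9 + 12)(6) = 63 m/s
10–15 s: ½(12 + -3)(5) = 22.5 m/s
15–20 s: ½(-3 + 12)(5) = 22.5 m/s
Δv = 120 m/s, so v(20) = -2 + (120) = 118 m/s.

118 m/s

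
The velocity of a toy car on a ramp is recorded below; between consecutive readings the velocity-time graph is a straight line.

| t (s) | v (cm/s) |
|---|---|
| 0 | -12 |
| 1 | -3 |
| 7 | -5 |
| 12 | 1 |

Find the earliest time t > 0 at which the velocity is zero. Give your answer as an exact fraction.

t = 67/6 s

v changes sign on 7–12 s (from -5 to 1); the graph is linear there, so v = 0 at t = 7 + (5)·(12 − 7)/(1 − -5) = 67/6 s.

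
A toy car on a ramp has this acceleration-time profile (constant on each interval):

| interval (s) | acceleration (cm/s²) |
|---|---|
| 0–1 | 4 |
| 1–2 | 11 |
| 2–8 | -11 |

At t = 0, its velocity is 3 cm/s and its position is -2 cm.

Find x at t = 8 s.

On each constant-a segment, Δv = aΔt and Δx = v₀Δt + ½aΔt²; chain segment to segment.
0–1 s: v starts 3 cm/s; Δx = 3·1 + ½·4·1² = 5 cm; v ends 7 cm/s.
1–2 s: v starts 7 cm/s; Δx = 7·1 + ½·11·1² = 12.5 cm; v ends 18 cm/s.
2–8 s: v starts 18 cm/s; Δx = 18·6 + ½·-11·6² = -90 cm; v ends -48 cm/s.
x(8) = -2 + Σ Δx = -74.5 cm.

-74.5 cm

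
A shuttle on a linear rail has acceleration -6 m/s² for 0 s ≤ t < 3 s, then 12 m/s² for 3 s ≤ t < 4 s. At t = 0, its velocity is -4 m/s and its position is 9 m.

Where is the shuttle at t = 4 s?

On each constant-a segment, Δv = aΔt and Δx = v₀Δt + ½aΔt²; chain segment to segment.
0–3 s: v starts -4 m/s; Δx = -4·3 + ½·-6·3² = -39 m; v ends -22 m/s.
3–4 s: v starts -22 m/s; Δx = -22·1 + ½·12·1² = -16 m; v ends -10 m/s.
x(4) = 9 + Σ Δx = -46 m.

-46 m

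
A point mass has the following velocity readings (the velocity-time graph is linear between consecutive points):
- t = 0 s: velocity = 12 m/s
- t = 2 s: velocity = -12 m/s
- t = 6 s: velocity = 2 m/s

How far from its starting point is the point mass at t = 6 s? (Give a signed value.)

-20 m

Net displacement equals the area under the velocity-time graph (areas below the axis count negative).
0–2 s: ½(12 + -12)(2) = 0 m
2–6 s: ½(-12 + 2)(4) = -20 m
Net displacement = -20 m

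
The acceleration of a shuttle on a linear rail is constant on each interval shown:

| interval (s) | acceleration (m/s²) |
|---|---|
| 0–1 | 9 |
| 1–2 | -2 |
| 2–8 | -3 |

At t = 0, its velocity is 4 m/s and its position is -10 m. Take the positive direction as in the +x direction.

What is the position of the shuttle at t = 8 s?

On each constant-a segment, Δv = aΔt and Δx = v₀Δt + ½aΔt²; chain segment to segment.
0–1 s: v starts 4 m/s; Δx = 4·1 + ½·9·1² = 8.5 m; v ends 13 m/s.
1–2 s: v starts 13 m/s; Δx = 13·1 + ½·-2·1² = 12 m; v ends 11 m/s.
2–8 s: v starts 11 m/s; Δx = 11·6 + ½·-3·6² = 12 m; v ends -7 m/s.
x(8) = -10 + Σ Δx = 22.5 m.

22.5 m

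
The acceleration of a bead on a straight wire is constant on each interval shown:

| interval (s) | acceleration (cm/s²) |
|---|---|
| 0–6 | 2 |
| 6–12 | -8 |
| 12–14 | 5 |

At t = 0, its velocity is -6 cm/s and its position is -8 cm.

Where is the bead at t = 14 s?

On each constant-a segment, Δv = aΔt and Δx = v₀Δt + ½aΔt²; chain segment to segment.
0–6 s: v starts -6 cm/s; Δx = -6·6 + ½·2·6² = 0 cm; v ends 6 cm/s.
6–12 s: v starts 6 cm/s; Δx = 6·6 + ½·-8·6² = -108 cm; v ends -42 cm/s.
12–14 s: v starts -42 cm/s; Δx = -42·2 + ½·5·2² = -74 cm; v ends -32 cm/s.
x(14) = -8 + Σ Δx = -190 cm.

-190 cm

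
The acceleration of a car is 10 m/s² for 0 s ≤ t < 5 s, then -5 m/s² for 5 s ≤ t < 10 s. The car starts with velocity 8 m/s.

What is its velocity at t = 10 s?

33 m/s

Δv equals the area under the a-t graph; then v = v₀ + Δv.
0–5 s: 10 × 5 = 50 m/s
5–10 s: -5 × 5 = -25 m/s
Δv = 25 m/s, so v(10) = 8 + (25) = 33 m/s.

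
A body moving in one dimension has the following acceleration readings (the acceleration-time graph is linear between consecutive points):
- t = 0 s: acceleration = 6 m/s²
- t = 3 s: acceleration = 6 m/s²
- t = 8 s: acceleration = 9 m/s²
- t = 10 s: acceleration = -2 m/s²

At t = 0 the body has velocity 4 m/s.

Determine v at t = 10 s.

66.5 m/s

Δv equals the area under the a-t graph; then v = v₀ + Δv.
0–3 s: 6 × 3 = 18 m/s
3–8 s: ½(6 + 9)(5) = 37.5 m/s
8–10 s: ½(9 + -2)(2) = 7 m/s
Δv = 62.5 m/s, so v(10) = 4 + (62.5) = 66.5 m/s.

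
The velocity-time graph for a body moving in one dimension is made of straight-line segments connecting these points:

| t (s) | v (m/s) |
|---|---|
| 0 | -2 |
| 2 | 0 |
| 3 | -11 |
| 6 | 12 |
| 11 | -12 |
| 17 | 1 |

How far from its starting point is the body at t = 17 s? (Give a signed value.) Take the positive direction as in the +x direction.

Displacement is the signed area under the v-t curve.
0–2 s: ½(-2 + 0)(2) = -2 m
2–3 s: ½(0 + -11)(1) = -5.5 m
3–6 s: ½(-11 + 12)(3) = 1.5 m
6–11 s: ½(12 + -12)(5) = 0 m
11–17 s: ½(-12 + 1)(6) = -33 m
Net displacement = -39 m

-39 m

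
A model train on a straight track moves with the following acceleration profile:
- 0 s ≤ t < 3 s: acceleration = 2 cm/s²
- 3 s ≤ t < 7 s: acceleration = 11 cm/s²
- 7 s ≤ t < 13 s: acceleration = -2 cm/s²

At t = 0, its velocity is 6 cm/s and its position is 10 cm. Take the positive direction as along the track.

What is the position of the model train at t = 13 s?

On each constant-a segment, Δv = aΔt and Δx = v₀Δt + ½aΔt²; chain segment to segment.
0–3 s: v starts 6 cm/s; Δx = 6·3 + ½·2·3² = 27 cm; v ends 12 cm/s.
3–7 s: v starts 12 cm/s; Δx = 12·4 + ½·11·4² = 136 cm; v ends 56 cm/s.
7–13 s: v starts 56 cm/s; Δx = 56·6 + ½·-2·6² = 300 cm; v ends 44 cm/s.
x(13) = 10 + Σ Δx = 473 cm.

473 cm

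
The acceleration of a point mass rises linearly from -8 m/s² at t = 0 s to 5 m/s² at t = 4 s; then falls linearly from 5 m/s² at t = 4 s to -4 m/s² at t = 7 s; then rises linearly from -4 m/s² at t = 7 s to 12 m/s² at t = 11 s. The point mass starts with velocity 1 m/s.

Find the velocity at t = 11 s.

Δv equals the area under the a-t graph; then v = v₀ + Δv.
0–4 s: ½(-8 + 5)(4) = -6 m/s
4–7 s: ½(5 + -4)(3) = 1.5 m/s
7–11 s: ½(-4 + 12)(4) = 16 m/s
Δv = 11.5 m/s, so v(11) = 1 + (11.5) = 12.5 m/s.

12.5 m/s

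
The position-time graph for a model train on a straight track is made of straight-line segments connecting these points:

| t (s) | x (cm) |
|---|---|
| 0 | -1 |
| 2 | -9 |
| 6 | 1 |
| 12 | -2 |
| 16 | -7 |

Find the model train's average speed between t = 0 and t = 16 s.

Average speed = (total path length)/(elapsed time); on a piecewise-linear x-t graph the path length is Σ|Δx|.
0–2 s: |Δx| = |-9 − -1| = 8 cm
2–6 s: |Δx| = |1 − -9| = 10 cm
6–12 s: |Δx| = |-2 − 1| = 3 cm
12–16 s: |Δx| = |-7 − -2| = 5 cm
Total path = 26 cm; average speed = 26/16 = 1.625 cm/s.

1.625 cm/s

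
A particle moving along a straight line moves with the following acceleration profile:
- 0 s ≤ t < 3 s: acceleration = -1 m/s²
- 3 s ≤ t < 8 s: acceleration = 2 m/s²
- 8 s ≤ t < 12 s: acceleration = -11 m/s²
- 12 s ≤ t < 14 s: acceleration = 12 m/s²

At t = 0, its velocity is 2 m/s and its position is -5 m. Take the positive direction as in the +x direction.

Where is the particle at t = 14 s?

-81.5 m

On each constant-a segment, Δv = aΔt and Δx = v₀Δt + ½aΔt²; chain segment to segment.
0–3 s: v starts 2 m/s; Δx = 2·3 + ½·-1·3² = 1.5 m; v ends -1 m/s.
3–8 s: v starts -1 m/s; Δx = -1·5 + ½·2·5² = 20 m; v ends 9 m/s.
8–12 s: v starts 9 m/s; Δx = 9·4 + ½·-11·4² = -52 m; v ends -35 m/s.
12–14 s: v starts -35 m/s; Δx = -35·2 + ½·12·2² = -46 m; v ends -11 m/s.
x(14) = -5 + Σ Δx = -81.5 m.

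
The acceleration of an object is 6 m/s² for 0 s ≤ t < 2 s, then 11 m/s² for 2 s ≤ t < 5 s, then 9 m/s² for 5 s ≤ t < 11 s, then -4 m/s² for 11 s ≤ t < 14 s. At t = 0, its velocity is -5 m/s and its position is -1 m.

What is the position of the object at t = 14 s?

On each constant-a segment, Δv = aΔt and Δx = v₀Δt + ½aΔt²; chain segment to segment.
0–2 s: v starts -5 m/s; Δx = -5·2 + ½·6·2² = 2 m; v ends 7 m/s.
2–5 s: v starts 7 m/s; Δx = 7·3 + ½·11·3² = 70.5 m; v ends 40 m/s.
5–11 s: v starts 40 m/s; Δx = 40·6 + ½·9·6² = 402 m; v ends 94 m/s.
11–14 s: v starts 94 m/s; Δx = 94·3 + ½·-4·3² = 264 m; v ends 82 m/s.
x(14) = -1 + Σ Δx = 737.5 m.

737.5 m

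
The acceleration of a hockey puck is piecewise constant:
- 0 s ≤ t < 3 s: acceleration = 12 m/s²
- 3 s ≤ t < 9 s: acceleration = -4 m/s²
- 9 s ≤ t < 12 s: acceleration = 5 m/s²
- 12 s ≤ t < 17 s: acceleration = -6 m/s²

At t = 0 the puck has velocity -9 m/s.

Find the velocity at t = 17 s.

Δv equals the area under the a-t graph; then v = v₀ + Δv.
0–3 s: 12 × 3 = 36 m/s
3–9 s: -4 × 6 = -24 m/s
9–12 s: 5 × 3 = 15 m/s
12–17 s: -6 × 5 = -30 m/s
Δv = -3 m/s, so v(17) = -9 + (-3) = -12 m/s.

-12 m/s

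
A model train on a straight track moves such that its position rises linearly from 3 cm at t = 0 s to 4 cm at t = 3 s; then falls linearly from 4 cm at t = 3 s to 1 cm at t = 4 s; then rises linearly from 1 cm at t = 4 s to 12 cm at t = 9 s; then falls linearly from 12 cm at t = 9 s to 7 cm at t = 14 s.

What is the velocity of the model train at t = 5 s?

Velocity is the slope of the x-t graph on 4–9 s: (12 − 1)/(9 − 4) = 2.2 cm/s.

2.2 cm/s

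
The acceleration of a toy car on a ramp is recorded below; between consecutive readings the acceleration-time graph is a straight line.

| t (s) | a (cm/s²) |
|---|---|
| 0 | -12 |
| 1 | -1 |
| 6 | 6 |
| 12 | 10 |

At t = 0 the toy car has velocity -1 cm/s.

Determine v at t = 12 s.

53 cm/s

Δv equals the area under the a-t graph; then v = v₀ + Δv.
0–1 s: ½(-12 + -1)(1) = -6.5 cm/s
1–6 s: ½(-1 + 6)(5) = 12.5 cm/s
6–12 s: ½(6 + 10)(6) = 48 cm/s
Δv = 54 cm/s, so v(12) = -1 + (54) = 53 cm/s.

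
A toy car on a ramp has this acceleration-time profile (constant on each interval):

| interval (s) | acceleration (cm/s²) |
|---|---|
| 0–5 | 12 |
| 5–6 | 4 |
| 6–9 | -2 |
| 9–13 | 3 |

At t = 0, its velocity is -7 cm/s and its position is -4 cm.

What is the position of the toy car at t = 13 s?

On each constant-a segment, Δv = aΔt and Δx = v₀Δt + ½aΔt²; chain segment to segment.
0–5 s: v starts -7 cm/s; Δx = -7·5 + ½·12·5² = 115 cm; v ends 53 cm/s.
5–6 s: v starts 53 cm/s; Δx = 53·1 + ½·4·1² = 55 cm; v ends 57 cm/s.
6–9 s: v starts 57 cm/s; Δx = 57·3 + ½·-2·3² = 162 cm; v ends 51 cm/s.
9–13 s: v starts 51 cm/s; Δx = 51·4 + ½·3·4² = 228 cm; v ends 63 cm/s.
x(13) = -4 + Σ Δx = 556 cm.

556 cm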